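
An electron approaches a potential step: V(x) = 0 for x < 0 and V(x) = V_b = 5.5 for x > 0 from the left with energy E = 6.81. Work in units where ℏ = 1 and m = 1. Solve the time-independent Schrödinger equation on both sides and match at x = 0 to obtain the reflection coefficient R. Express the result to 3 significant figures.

On each side the TISE gives plane waves with k = √(2m(E − V))/ℏ: k₁ = √(2·1·6.81) = 3.691, k₂ = √(2·1·1.31) = 1.619.
Matching ψ and ψ′ at x = 0 gives r = (k₁ − k₂)/(k₁ + k₂), so R = r² = 0.1523 and T = 1 − R = 0.8477.

R = 0.152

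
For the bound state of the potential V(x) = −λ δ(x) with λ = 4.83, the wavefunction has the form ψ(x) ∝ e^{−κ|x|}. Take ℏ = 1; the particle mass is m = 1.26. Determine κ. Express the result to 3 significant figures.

κ = 6.09

Integrating the TISE across x = 0 gives the cusp condition ψ'(0⁺) − ψ'(0⁻) = −(2mλ/ℏ²)ψ(0).
With ψ ∝ e^{−κ|x|} this yields −2κ = −2mλ/ℏ², so κ = mλ/ℏ² = 6.086.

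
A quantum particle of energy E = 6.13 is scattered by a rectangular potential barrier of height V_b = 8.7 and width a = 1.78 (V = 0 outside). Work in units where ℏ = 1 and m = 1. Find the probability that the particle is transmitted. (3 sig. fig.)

T = 0.00104

E < V_b: inside the barrier ψ ∝ e^{±κx} with κ = √(2m(V_b − E))/ℏ = 2.267.
κa = 4.036, sinh(κa) = 28.28.
The exact tunnelling result is T⁻¹ = 1 + V_b² sinh²(κa) / [4E(V_b − E)] = 961.5, so T = 0.00104.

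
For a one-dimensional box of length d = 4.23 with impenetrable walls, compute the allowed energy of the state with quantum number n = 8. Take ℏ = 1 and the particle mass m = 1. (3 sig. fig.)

Requiring ψ(0) = ψ(d) = 0 quantises k = nπ/d, hence E_n = ℏ²k²/2m = n²π²ℏ²/(2md²).
E_8 = 8² × π² / (2 × 1 × 4.23²) = 17.65.

E = 17.7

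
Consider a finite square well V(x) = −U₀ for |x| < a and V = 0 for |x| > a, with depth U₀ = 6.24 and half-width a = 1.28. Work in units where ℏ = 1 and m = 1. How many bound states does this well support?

The dimensionless depth is z₀ = a√(2mU₀)/ℏ = 1.28 × √(12.48) = 4.522.
A new bound state (alternating even/odd) appears each time z₀ passes a multiple of π/2, so N = ⌊2z₀/π⌋ + 1 = ⌊2.879⌋ + 1 = 3.

N = 3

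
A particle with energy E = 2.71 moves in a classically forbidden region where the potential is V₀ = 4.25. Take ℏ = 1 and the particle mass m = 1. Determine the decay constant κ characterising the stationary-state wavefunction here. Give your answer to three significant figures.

Since E < V₀ the TISE in this region is ψ'' = κ²ψ with κ = √(2m(V₀ − E))/ℏ.
κ = √(2 × 1 × 1.54) = 1.755.

κ = 1.75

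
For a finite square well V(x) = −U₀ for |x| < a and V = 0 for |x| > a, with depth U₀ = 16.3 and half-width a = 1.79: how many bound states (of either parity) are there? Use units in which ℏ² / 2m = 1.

Define the well-strength parameter z₀ = (a/ℏ)√(2mU₀) = 1.79 × √(2·0.5·16.3) = 7.227.
A new bound state (alternating even/odd) appears each time z₀ passes a multiple of π/2, so N = ⌊2z₀/π⌋ + 1 = ⌊4.601⌋ + 1 = 5.

N = 5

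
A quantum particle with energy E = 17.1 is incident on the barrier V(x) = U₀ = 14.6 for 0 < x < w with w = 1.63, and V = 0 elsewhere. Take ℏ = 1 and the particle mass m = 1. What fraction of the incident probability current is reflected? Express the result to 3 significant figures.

R = 0.225

E > U₀: inside the barrier k₂ = √(2m(E − U₀))/ℏ = 2.236, k₂w = 3.645.
Matching at both interfaces gives T⁻¹ = 1 + U₀² sin²(k₂w) / [4E(E − U₀)] = 1.290, hence T = 0.775.
R = 1 − T = 0.225.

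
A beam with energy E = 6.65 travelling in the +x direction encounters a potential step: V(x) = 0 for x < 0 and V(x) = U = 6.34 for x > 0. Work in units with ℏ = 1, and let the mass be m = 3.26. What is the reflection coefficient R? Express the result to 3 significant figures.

R = 0.416

The wavenumbers are k₁ = √(2mE)/ℏ = 6.585 on the left and k₂ = √(2m(E − U))/ℏ = 1.422 on the right.
Matching ψ and ψ′ at x = 0 gives r = (k₁ − k₂)/(k₁ + k₂), so R = r² = 0.4158 and T = 1 − R = 0.5842.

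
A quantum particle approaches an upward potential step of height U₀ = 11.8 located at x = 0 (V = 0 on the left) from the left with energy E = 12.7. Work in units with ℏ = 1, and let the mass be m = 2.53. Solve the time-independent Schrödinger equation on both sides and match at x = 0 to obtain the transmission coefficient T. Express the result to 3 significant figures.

T = 0.664

On each side the TISE gives plane waves with k = √(2m(E − V))/ℏ: k₁ = √(2·2.53·12.7) = 8.016, k₂ = √(2·2.53·0.9) = 2.134.
Continuity of ψ and ψ′ at the step yields the reflection amplitude r = (k₁ − k₂)/(k₁ + k₂) = 0.5795; thus R = |r|² = 0.3358, T = 0.6642.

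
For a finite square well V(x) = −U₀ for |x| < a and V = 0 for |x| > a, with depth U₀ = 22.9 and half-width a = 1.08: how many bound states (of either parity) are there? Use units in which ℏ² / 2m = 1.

Define the well-strength parameter z₀ = (a/ℏ)√(2mU₀) = 1.08 × √(2·0.5·22.9) = 5.168.
The even/odd transcendental equations gain one root per π/2 in z₀, giving N = 1 + ⌊2z₀/π⌋ = 1 + ⌊3.290⌋ = 4.

N = 4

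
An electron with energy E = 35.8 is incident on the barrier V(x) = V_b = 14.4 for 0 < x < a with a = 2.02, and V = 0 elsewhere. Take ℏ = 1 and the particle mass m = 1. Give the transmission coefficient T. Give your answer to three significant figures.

T = 0.976

Above the barrier the interior wavenumber is k₂ = √(2m(E − V_b))/ℏ = 6.542, giving phase k₂a = 13.22.
T = [1 + V_b² sin²(k₂a) / (4E(E − V_b))]⁻¹ = 1/1.025 = 0.976.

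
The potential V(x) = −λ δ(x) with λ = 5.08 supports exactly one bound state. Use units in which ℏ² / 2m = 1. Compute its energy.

The bound state is ψ(x) = √κ e^{−κ|x|}. The derivative jump ψ'(0⁺) − ψ'(0⁻) = −(2mλ/ℏ²)ψ(0) fixes κ = mλ/ℏ² = 2.540.
Then E = −ℏ²κ²/(2m) = −mλ²/(2ℏ²) = -6.452.

E = -6.45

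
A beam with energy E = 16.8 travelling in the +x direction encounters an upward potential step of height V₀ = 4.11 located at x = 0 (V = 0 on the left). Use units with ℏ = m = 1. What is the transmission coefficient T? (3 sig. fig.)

The wavenumbers are k₁ = √(2mE)/ℏ = 5.797 on the left and k₂ = √(2m(E − V₀))/ℏ = 5.038 on the right.
Matching ψ and ψ′ at x = 0 gives r = (k₁ − k₂)/(k₁ + k₂), so R = r² = 0.004904 and T = 1 − R = 0.9951.

T = 0.995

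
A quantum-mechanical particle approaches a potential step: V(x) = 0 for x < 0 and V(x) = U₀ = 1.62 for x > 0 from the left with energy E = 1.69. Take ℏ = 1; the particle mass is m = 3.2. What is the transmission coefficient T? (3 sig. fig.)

The wavenumbers are k₁ = √(2mE)/ℏ = 3.289 on the left and k₂ = √(2m(E − U₀))/ℏ = 0.6693 on the right.
Matching ψ and ψ′ at x = 0 gives r = (k₁ − k₂)/(k₁ + k₂), so R = r² = 0.4380 and T = 1 − R = 0.5620.

T = 0.562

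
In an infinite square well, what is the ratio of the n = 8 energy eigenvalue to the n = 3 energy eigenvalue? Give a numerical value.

7.11111

Since E_n ∝ n², the ratio is (8/3)² = 7.11111.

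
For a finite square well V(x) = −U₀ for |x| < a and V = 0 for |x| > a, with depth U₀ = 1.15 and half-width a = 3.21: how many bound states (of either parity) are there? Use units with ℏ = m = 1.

The dimensionless depth is z₀ = a√(2mU₀)/ℏ = 3.21 × √(2.300) = 4.868.
The even/odd transcendental equations gain one root per π/2 in z₀, giving N = 1 + ⌊2z₀/π⌋ = 1 + ⌊3.099⌋ = 4.

N = 4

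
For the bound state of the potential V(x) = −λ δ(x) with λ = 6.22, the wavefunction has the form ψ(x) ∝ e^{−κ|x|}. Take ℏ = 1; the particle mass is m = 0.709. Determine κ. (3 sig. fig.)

κ = 4.41

Integrating the TISE across x = 0 gives the cusp condition ψ'(0⁺) − ψ'(0⁻) = −(2mλ/ℏ²)ψ(0).
With ψ ∝ e^{−κ|x|} this yields −2κ = −2mλ/ℏ², so κ = mλ/ℏ² = 4.410.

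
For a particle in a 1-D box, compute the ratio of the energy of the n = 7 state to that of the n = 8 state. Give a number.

E_n = n²π²ℏ²/(2mL²) so the ratio is n₂²/n₁² = 49/64 = 0.765625.

0.765625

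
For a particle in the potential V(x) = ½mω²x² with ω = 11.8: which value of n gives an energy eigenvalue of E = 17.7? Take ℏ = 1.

Invert E_n = (n + ½)ℏω: n = E/ℏω − ½ = 1.000, so n = 1.

n = 1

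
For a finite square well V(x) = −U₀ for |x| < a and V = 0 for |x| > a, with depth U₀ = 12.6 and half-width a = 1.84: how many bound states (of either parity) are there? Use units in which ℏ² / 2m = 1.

The dimensionless depth is z₀ = a√(2mU₀)/ℏ = 1.84 × √(12.60) = 6.531.
A new bound state (alternating even/odd) appears each time z₀ passes a multiple of π/2, so N = ⌊2z₀/π⌋ + 1 = ⌊4.158⌋ + 1 = 5.

N = 5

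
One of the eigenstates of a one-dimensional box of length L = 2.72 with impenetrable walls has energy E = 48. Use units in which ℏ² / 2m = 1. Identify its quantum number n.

From E_n = n²π²ℏ²/(2mL²) invert to n = √(2mL²E)/(πℏ).
n = (2.72/π) × √(2 × 0.5 × 48) = 5.998 → n = 6.

n = 6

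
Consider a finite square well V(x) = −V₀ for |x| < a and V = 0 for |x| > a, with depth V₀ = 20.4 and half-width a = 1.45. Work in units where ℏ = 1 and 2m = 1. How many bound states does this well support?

Define the well-strength parameter z₀ = (a/ℏ)√(2mV₀) = 1.45 × √(2·0.5·20.4) = 6.549.
A new bound state (alternating even/odd) appears each time z₀ passes a multiple of π/2, so N = ⌊2z₀/π⌋ + 1 = ⌊4.169⌋ + 1 = 5.

N = 5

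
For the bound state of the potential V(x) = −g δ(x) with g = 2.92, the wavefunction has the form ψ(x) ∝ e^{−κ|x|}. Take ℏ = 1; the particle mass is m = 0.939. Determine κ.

Integrate −(ℏ²/2m)ψ'' − gδ(x)ψ = Eψ from −ε to +ε: the ψ'' term gives ψ'(0⁺) − ψ'(0⁻) and the δ term gives −(2mg/ℏ²)ψ(0).
With ψ ∝ e^{−κ|x|} this yields −2κ = −2mg/ℏ², so κ = mg/ℏ² = 2.742.

κ = 2.74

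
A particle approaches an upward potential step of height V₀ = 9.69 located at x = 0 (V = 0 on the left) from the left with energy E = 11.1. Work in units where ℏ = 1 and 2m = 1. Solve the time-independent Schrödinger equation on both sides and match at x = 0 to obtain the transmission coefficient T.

The wavenumbers are k₁ = √(2mE)/ℏ = 3.332 on the left and k₂ = √(2m(E − V₀))/ℏ = 1.187 on the right.
Matching ψ and ψ′ at x = 0 gives r = (k₁ − k₂)/(k₁ + k₂), so R = r² = 0.2251 and T = 1 − R = 0.7749.

T = 0.775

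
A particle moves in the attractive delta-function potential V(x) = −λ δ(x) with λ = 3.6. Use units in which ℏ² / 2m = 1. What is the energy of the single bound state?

For x ≠ 0 the bound state is ψ ∝ e^{−κ|x|}; integrating the TISE across the delta gives the cusp condition 2κ = 2mλ/ℏ², so κ = 1.800.
Then E = −ℏ²κ²/(2m) = −mλ²/(2ℏ²) = -3.240.

E = -3.24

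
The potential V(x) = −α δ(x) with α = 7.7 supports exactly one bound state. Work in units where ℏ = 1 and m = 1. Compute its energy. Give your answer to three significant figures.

For x ≠ 0 the bound state is ψ ∝ e^{−κ|x|}; integrating the TISE across the delta gives the cusp condition 2κ = 2mα/ℏ², so κ = 7.700.
Then E = −ℏ²κ²/(2m) = −mα²/(2ℏ²) = -29.65.

E = -29.6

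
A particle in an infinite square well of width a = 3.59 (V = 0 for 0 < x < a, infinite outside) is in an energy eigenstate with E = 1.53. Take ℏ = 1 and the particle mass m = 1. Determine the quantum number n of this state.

From E_n = n²π²ℏ²/(2ma²) invert to n = √(2ma²E)/(πℏ).
n = (3.59/π) × √(2 × 1 × 1.53) = 1.999 → n = 2.

n = 2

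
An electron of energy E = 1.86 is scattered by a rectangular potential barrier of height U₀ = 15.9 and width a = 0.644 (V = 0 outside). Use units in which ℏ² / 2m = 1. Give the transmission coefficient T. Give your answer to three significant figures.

Since E < U₀ the interior solution is evanescent with decay constant κ = √(2m(U₀ − E))/ℏ = 3.747.
κa = 2.413, sinh(κa) = 5.539.
The exact tunnelling result is T⁻¹ = 1 + U₀² sinh²(κa) / [4E(U₀ − E)] = 75.26, so T = 0.0133.

T = 0.0133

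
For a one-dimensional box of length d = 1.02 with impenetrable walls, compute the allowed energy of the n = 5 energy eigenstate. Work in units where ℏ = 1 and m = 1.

E = 119

The infinite-well eigenfunctions ψ_n = √(2/d) sin(nπx/d) vanish at both walls, giving E_n = n²π²ℏ²/(2md²).
E_5 = 5² × π² / (2 × 1 × 1.02²) = 118.6.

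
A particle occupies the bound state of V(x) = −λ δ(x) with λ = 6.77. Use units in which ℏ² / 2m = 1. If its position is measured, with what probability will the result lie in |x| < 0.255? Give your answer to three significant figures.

The normalised bound state is ψ = √κ e^{−κ|x|} with κ = mλ/ℏ² = 3.385.
P(|x| < d) = ∫_{−d}^{d} κ e^{−2κ|x|} dx = 1 − e^{−2κd} = 1 − e^{−1.726} = 0.8221.

P = 0.822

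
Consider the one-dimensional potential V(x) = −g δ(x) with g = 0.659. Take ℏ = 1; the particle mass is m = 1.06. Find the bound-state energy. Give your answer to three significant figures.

The bound state is ψ(x) = √κ e^{−κ|x|}. The derivative jump ψ'(0⁺) − ψ'(0⁻) = −(2mg/ℏ²)ψ(0) fixes κ = mg/ℏ² = 0.6985.
Then E = −ℏ²κ²/(2m) = −mg²/(2ℏ²) = -0.2302.

E = -0.230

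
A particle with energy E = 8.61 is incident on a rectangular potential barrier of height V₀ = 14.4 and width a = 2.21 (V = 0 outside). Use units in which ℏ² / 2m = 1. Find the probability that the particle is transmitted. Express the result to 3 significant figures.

T = 0.0000925

Since E < V₀ the interior solution is evanescent with decay constant κ = √(2m(V₀ − E))/ℏ = 2.406.
κa = 5.318, sinh(κa) = 102.0.
Matching ψ, ψ′ at both faces gives T = [1 + V₀² sinh²(κa) / (4E(V₀ − E))]⁻¹ = 1/10810 = 0.0000925.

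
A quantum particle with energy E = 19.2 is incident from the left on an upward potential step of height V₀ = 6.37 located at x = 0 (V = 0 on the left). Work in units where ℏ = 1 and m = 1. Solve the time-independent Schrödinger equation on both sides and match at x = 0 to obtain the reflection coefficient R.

On each side the TISE gives plane waves with k = √(2m(E − V))/ℏ: k₁ = √(2·1·19.2) = 6.197, k₂ = √(2·1·12.83) = 5.066.
Matching ψ and ψ′ at x = 0 gives r = (k₁ − k₂)/(k₁ + k₂), so R = r² = 0.01009 and T = 1 − R = 0.9899.

R = 0.0101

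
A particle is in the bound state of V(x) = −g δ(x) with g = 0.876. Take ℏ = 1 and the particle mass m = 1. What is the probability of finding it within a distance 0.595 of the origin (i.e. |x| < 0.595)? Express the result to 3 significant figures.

The normalised bound state is ψ = √κ e^{−κ|x|} with κ = mg/ℏ² = 0.8760.
P(|x| < d) = ∫_{−d}^{d} κ e^{−2κ|x|} dx = 1 − e^{−2κd} = 1 − e^{−1.042} = 0.6474.

P = 0.647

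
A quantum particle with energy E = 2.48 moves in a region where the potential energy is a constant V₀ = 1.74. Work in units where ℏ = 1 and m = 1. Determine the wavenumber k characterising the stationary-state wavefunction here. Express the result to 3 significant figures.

k = 1.22

With E > V₀ the solution is oscillatory, ψ ∝ e^{±ikx} with k = √(2m(E − V₀))/ℏ.
k = √(2 × 1 × 0.74) = 1.217.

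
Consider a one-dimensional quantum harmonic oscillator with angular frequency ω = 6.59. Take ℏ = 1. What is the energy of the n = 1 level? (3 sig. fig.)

The oscillator eigenvalues are E_n = ℏω(n + ½), so E_1 = 6.59 × 1.5 = 9.885.

E = 9.89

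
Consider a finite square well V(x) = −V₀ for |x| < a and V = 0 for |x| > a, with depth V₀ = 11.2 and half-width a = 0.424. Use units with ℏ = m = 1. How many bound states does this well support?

N = 2

The dimensionless depth is z₀ = a√(2mV₀)/ℏ = 0.424 × √(22.40) = 2.007.
A new bound state (alternating even/odd) appears each time z₀ passes a multiple of π/2, so N = ⌊2z₀/π⌋ + 1 = ⌊1.278⌋ + 1 = 2.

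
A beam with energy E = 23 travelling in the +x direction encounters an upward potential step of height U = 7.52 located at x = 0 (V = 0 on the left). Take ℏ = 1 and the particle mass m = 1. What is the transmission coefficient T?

On each side the TISE gives plane waves with k = √(2m(E − V))/ℏ: k₁ = √(2·1·23) = 6.782, k₂ = √(2·1·15.48) = 5.564.
Continuity of ψ and ψ′ at the step yields the reflection amplitude r = (k₁ − k₂)/(k₁ + k₂) = 0.09866; thus R = |r|² = 0.009735, T = 0.9903.

T = 0.990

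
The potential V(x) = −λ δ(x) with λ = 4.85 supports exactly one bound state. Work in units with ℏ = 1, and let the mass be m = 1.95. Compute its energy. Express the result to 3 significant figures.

E = -22.9

For x ≠ 0 the bound state is ψ ∝ e^{−κ|x|}; integrating the TISE across the delta gives the cusp condition 2κ = 2mλ/ℏ², so κ = 9.458.
Then E = −ℏ²κ²/(2m) = −mλ²/(2ℏ²) = -22.93.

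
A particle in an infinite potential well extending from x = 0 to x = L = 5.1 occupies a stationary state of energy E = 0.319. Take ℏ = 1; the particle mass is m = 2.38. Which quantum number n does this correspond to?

For an infinite well E_n = n²π²ℏ²/(2mL²), so n = (L/πℏ)√(2mE).
n = (5.1/π) × √(2 × 2.38 × 0.319) = 2.000 → n = 2.

n = 2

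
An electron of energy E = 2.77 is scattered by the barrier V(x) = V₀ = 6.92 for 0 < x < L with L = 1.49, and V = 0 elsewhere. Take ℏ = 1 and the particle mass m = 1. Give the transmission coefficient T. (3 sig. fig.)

T = 0.000717

Since E < V₀ the interior solution is evanescent with decay constant κ = √(2m(V₀ − E))/ℏ = 2.881.
κL = 4.293, sinh(κL) = 36.57.
Matching ψ, ψ′ at both faces gives T = [1 + V₀² sinh²(κL) / (4E(V₀ − E))]⁻¹ = 1/1394 = 0.000717.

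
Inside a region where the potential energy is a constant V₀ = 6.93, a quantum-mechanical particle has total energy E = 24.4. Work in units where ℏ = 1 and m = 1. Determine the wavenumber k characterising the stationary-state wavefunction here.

k = 5.91

With E > V₀ the solution is oscillatory, ψ ∝ e^{±ikx} with k = √(2m(E − V₀))/ℏ.
k = √(2 × 1 × 17.47) = 5.911.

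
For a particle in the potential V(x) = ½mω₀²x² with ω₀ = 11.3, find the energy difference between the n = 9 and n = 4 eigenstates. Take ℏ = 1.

E_n = ℏω₀(n + ½), so ΔE = (9 − 4) ℏω₀ = 5 × 11.3 = 56.50.

ΔE = 56.5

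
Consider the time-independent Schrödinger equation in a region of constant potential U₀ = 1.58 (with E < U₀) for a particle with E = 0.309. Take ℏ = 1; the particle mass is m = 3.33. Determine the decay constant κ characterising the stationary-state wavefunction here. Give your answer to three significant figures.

Since E < U₀ the TISE in this region is ψ'' = κ²ψ with κ = √(2m(U₀ − E))/ℏ.
κ = √(2 × 3.33 × 1.271) = 2.909.

κ = 2.91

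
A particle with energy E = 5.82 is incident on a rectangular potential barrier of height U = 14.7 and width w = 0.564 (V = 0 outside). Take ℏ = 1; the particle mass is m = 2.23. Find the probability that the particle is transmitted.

T = 0.00316

Since E < U the interior solution is evanescent with decay constant κ = √(2m(U − E))/ℏ = 6.293.
κw = 3.549, sinh(κw) = 17.38.
The exact tunnelling result is T⁻¹ = 1 + U² sinh²(κw) / [4E(U − E)] = 316.8, so T = 0.00316.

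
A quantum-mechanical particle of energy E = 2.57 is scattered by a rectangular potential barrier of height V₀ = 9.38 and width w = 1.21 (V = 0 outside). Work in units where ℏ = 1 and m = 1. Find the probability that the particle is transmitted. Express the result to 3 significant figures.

E < V₀: inside the barrier ψ ∝ e^{±κx} with κ = √(2m(V₀ − E))/ℏ = 3.691.
κw = 4.466, sinh(κw) = 43.48.
Matching ψ, ψ′ at both faces gives T = [1 + V₀² sinh²(κw) / (4E(V₀ − E))]⁻¹ = 1/2377 = 0.000421.

T = 0.000421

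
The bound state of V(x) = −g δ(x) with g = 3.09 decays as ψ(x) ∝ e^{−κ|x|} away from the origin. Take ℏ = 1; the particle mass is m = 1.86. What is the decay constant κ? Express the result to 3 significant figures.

Integrating the TISE across x = 0 gives the cusp condition ψ'(0⁺) − ψ'(0⁻) = −(2mg/ℏ²)ψ(0).
With ψ ∝ e^{−κ|x|} this yields −2κ = −2mg/ℏ², so κ = mg/ℏ² = 5.747.

κ = 5.75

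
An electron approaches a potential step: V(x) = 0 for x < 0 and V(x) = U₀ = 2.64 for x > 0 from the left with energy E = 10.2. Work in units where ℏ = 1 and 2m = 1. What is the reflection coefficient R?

The wavenumbers are k₁ = √(2mE)/ℏ = 3.194 on the left and k₂ = √(2m(E − U₀))/ℏ = 2.750 on the right.
Matching ψ and ψ′ at x = 0 gives r = (k₁ − k₂)/(k₁ + k₂), so R = r² = 0.005586 and T = 1 − R = 0.9944.

R = 0.00559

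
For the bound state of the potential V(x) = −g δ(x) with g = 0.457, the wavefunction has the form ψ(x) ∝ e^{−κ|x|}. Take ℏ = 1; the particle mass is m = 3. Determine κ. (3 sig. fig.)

κ = 1.37

Integrating the TISE across x = 0 gives the cusp condition ψ'(0⁺) − ψ'(0⁻) = −(2mg/ℏ²)ψ(0).
With ψ ∝ e^{−κ|x|} this yields −2κ = −2mg/ℏ², so κ = mg/ℏ² = 1.371.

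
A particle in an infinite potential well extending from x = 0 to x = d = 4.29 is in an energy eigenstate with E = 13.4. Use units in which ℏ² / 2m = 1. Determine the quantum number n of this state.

n = 5

For an infinite well E_n = n²π²ℏ²/(2md²), so n = (d/πℏ)√(2mE).
n = (4.29/π) × √(2 × 0.5 × 13.4) = 4.999 → n = 5.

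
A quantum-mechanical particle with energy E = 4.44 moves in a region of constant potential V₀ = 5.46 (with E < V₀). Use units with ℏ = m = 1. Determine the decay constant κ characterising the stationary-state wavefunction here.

κ = 1.43

Since E < V₀ the TISE in this region is ψ'' = κ²ψ with κ = √(2m(V₀ − E))/ℏ.
κ = √(2 × 1 × 1.02) = 1.428.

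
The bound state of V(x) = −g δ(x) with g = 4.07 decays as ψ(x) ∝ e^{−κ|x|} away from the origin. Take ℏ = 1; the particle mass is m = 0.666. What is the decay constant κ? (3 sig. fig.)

Integrating the TISE across x = 0 gives the cusp condition ψ'(0⁺) − ψ'(0⁻) = −(2mg/ℏ²)ψ(0).
With ψ ∝ e^{−κ|x|} this yields −2κ = −2mg/ℏ², so κ = mg/ℏ² = 2.711.

κ = 2.71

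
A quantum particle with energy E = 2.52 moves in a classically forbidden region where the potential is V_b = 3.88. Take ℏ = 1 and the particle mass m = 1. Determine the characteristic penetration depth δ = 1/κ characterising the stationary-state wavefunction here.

Since E < V_b the TISE in this region is ψ'' = κ²ψ with κ = √(2m(V_b − E))/ℏ.
κ = √(2 × 1 × 1.36) = 1.649. The penetration depth is δ = 1/κ = 0.606.

δ = 0.606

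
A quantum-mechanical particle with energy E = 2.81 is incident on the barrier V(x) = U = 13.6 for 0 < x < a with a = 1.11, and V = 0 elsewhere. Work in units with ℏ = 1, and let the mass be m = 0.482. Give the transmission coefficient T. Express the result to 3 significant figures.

T = 0.00204

Since E < U the interior solution is evanescent with decay constant κ = √(2m(U − E))/ℏ = 3.225.
κa = 3.580, sinh(κa) = 17.92.
The exact tunnelling result is T⁻¹ = 1 + U² sinh²(κa) / [4E(U − E)] = 490.8, so T = 0.00204.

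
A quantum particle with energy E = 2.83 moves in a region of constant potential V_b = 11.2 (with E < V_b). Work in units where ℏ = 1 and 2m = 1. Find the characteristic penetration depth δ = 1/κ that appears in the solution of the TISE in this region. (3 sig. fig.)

Since E < V_b the TISE in this region is ψ'' = κ²ψ with κ = √(2m(V_b − E))/ℏ.
κ = √(2 × 0.5 × 8.37) = 2.893. The penetration depth is δ = 1/κ = 0.346.

δ = 0.346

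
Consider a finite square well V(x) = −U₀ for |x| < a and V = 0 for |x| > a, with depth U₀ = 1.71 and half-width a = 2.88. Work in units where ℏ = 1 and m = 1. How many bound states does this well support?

Define the well-strength parameter z₀ = (a/ℏ)√(2mU₀) = 2.88 × √(2·1·1.71) = 5.326.
A new bound state (alternating even/odd) appears each time z₀ passes a multiple of π/2, so N = ⌊2z₀/π⌋ + 1 = ⌊3.391⌋ + 1 = 4.

N = 4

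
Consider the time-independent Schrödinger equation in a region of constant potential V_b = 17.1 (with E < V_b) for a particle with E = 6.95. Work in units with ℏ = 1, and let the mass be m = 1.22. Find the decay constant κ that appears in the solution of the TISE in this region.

Since E < V_b the TISE in this region is ψ'' = κ²ψ with κ = √(2m(V_b − E))/ℏ.
κ = √(2 × 1.22 × 10.15) = 4.977.

κ = 4.98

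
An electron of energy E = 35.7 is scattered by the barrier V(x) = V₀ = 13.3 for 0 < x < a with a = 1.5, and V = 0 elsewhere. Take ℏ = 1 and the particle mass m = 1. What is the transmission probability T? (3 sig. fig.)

E > V₀: inside the barrier k₂ = √(2m(E − V₀))/ℏ = 6.693, k₂a = 10.04.
Matching at both interfaces gives T⁻¹ = 1 + V₀² sin²(k₂a) / [4E(E − V₀)] = 1.018, hence T = 0.982.

T = 0.982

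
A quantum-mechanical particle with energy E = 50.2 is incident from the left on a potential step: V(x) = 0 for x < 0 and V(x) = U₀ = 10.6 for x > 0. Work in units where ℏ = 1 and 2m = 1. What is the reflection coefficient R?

R = 0.00351

On each side the TISE gives plane waves with k = √(2m(E − V))/ℏ: k₁ = √(2·½·50.2) = 7.085, k₂ = √(2·½·39.6) = 6.293.
Continuity of ψ and ψ′ at the step yields the reflection amplitude r = (k₁ − k₂)/(k₁ + k₂) = 0.05923; thus R = |r|² = 0.003508, T = 0.9965.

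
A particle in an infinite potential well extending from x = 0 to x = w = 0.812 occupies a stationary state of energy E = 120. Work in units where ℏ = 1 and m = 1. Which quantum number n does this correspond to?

For an infinite well E_n = n²π²ℏ²/(2mw²), so n = (w/πℏ)√(2mE).
n = (0.812/π) × √(2 × 1 × 120) = 4.004 → n = 4.

n = 4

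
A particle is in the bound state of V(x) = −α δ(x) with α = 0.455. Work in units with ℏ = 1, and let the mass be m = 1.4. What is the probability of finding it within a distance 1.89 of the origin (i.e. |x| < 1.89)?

P = 0.910

The normalised bound state is ψ = √κ e^{−κ|x|} with κ = mα/ℏ² = 0.6370.
P(|x| < d) = ∫_{−d}^{d} κ e^{−2κ|x|} dx = 1 − e^{−2κd} = 1 − e^{−2.408} = 0.9100.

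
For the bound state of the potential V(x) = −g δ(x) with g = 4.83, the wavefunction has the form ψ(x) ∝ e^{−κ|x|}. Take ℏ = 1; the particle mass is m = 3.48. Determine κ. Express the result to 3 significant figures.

Integrate −(ℏ²/2m)ψ'' − gδ(x)ψ = Eψ from −ε to +ε: the ψ'' term gives ψ'(0⁺) − ψ'(0⁻) and the δ term gives −(2mg/ℏ²)ψ(0).
With ψ ∝ e^{−κ|x|} this yields −2κ = −2mg/ℏ², so κ = mg/ℏ² = 16.81.

κ = 16.8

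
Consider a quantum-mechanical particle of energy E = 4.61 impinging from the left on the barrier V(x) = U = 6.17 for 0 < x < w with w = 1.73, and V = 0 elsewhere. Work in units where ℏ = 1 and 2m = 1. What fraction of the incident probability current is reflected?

Since E < U the interior solution is evanescent with decay constant κ = √(2m(U − E))/ℏ = 1.249.
κw = 2.161, sinh(κw) = 4.281.
Matching ψ, ψ′ at both faces gives T = [1 + U² sinh²(κw) / (4E(U − E))]⁻¹ = 1/25.26 = 0.0396.
R = 1 − T = 0.960.

R = 0.960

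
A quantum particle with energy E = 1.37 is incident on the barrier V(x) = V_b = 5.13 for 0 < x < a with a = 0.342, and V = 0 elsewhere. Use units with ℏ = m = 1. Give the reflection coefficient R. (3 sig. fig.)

R = 0.599

Since E < V_b the interior solution is evanescent with decay constant κ = √(2m(V_b − E))/ℏ = 2.742.
κa = 0.9379, sinh(κa) = 1.082.
The exact tunnelling result is T⁻¹ = 1 + V_b² sinh²(κa) / [4E(V_b − E)] = 2.494, so T = 0.401.
R = 1 − T = 0.599.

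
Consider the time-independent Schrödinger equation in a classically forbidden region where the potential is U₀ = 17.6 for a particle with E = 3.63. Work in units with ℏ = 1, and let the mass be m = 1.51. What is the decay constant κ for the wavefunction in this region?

κ = 6.50

Since E < U₀ the TISE in this region is ψ'' = κ²ψ with κ = √(2m(U₀ − E))/ℏ.
κ = √(2 × 1.51 × 13.97) = 6.495.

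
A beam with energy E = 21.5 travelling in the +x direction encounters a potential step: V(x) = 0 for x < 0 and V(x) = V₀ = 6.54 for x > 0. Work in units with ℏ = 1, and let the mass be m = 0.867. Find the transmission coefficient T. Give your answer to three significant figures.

The wavenumbers are k₁ = √(2mE)/ℏ = 6.106 on the left and k₂ = √(2m(E − V₀))/ℏ = 5.093 on the right.
Matching ψ and ψ′ at x = 0 gives r = (k₁ − k₂)/(k₁ + k₂), so R = r² = 0.008176 and T = 1 − R = 0.9918.

T = 0.992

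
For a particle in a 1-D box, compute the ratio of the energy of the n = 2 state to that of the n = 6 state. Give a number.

0.111111

Since E_n ∝ n², the ratio is (2/6)² = 0.111111.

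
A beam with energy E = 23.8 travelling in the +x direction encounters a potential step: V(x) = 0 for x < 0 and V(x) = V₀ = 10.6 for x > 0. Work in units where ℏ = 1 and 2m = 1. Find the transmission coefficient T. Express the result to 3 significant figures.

On each side the TISE gives plane waves with k = √(2m(E − V))/ℏ: k₁ = √(2·½·23.8) = 4.879, k₂ = √(2·½·13.2) = 3.633.
Matching ψ and ψ′ at x = 0 gives r = (k₁ − k₂)/(k₁ + k₂), so R = r² = 0.02141 and T = 1 − R = 0.9786.

T = 0.979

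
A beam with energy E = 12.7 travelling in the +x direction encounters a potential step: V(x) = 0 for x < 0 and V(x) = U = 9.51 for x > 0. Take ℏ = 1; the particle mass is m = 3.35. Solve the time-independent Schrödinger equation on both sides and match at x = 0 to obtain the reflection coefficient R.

On each side the TISE gives plane waves with k = √(2m(E − V))/ℏ: k₁ = √(2·3.35·12.7) = 9.224, k₂ = √(2·3.35·3.19) = 4.623.
Matching ψ and ψ′ at x = 0 gives r = (k₁ − k₂)/(k₁ + k₂), so R = r² = 0.1104 and T = 1 − R = 0.8896.

R = 0.110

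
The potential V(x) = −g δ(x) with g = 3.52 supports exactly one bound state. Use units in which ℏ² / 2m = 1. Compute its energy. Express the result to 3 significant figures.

E = -3.10

The bound state is ψ(x) = √κ e^{−κ|x|}. The derivative jump ψ'(0⁺) − ψ'(0⁻) = −(2mg/ℏ²)ψ(0) fixes κ = mg/ℏ² = 1.760.
Then E = −ℏ²κ²/(2m) = −mg²/(2ℏ²) = -3.098.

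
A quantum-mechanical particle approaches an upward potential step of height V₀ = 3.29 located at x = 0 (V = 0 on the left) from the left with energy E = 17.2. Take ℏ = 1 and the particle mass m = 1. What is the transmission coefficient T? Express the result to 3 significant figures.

On each side the TISE gives plane waves with k = √(2m(E − V))/ℏ: k₁ = √(2·1·17.2) = 5.865, k₂ = √(2·1·13.91) = 5.274.
Continuity of ψ and ψ′ at the step yields the reflection amplitude r = (k₁ − k₂)/(k₁ + k₂) = 0.05303; thus R = |r|² = 0.002812, T = 0.9972.

T = 0.997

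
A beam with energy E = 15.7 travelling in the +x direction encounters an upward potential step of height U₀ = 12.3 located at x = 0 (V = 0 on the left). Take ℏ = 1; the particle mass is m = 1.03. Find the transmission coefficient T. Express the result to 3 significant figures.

On each side the TISE gives plane waves with k = √(2m(E − V))/ℏ: k₁ = √(2·1.03·15.7) = 5.687, k₂ = √(2·1.03·3.4) = 2.647.
Continuity of ψ and ψ′ at the step yields the reflection amplitude r = (k₁ − k₂)/(k₁ + k₂) = 0.3649; thus R = |r|² = 0.1331, T = 0.8669.

T = 0.867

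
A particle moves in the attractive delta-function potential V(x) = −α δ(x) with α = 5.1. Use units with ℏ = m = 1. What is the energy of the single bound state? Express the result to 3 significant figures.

For x ≠ 0 the bound state is ψ ∝ e^{−κ|x|}; integrating the TISE across the delta gives the cusp condition 2κ = 2mα/ℏ², so κ = 5.100.
Then E = −ℏ²κ²/(2m) = −mα²/(2ℏ²) = -13.01.

E = -13.0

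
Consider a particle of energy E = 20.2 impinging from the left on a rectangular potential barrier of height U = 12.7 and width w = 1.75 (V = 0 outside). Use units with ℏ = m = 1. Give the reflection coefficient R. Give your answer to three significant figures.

Above the barrier the interior wavenumber is k₂ = √(2m(E − U))/ℏ = 3.873, giving phase k₂w = 6.778.
T = [1 + U² sin²(k₂w) / (4E(E − U))]⁻¹ = 1/1.060 = 0.943.
R = 1 − T = 0.0566.

R = 0.0566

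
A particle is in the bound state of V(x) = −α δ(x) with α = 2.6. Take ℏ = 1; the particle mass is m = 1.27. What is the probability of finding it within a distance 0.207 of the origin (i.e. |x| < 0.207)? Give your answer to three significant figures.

The normalised bound state is ψ = √κ e^{−κ|x|} with κ = mα/ℏ² = 3.302.
P(|x| < d) = ∫_{−d}^{d} κ e^{−2κ|x|} dx = 1 − e^{−2κd} = 1 − e^{−1.367} = 0.7451.

P = 0.745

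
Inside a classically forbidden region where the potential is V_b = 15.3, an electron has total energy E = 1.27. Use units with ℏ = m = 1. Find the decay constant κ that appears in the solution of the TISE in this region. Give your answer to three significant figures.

Since E < V_b the TISE in this region is ψ'' = κ²ψ with κ = √(2m(V_b − E))/ℏ.
κ = √(2 × 1 × 14.03) = 5.297.

κ = 5.30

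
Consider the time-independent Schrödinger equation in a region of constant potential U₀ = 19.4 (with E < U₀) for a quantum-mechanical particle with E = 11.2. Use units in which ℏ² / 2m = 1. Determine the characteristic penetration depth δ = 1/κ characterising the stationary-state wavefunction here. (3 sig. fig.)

δ = 0.349

Since E < U₀ the TISE in this region is ψ'' = κ²ψ with κ = √(2m(U₀ − E))/ℏ.
κ = √(2 × 0.5 × 8.2) = 2.864. The penetration depth is δ = 1/κ = 0.349.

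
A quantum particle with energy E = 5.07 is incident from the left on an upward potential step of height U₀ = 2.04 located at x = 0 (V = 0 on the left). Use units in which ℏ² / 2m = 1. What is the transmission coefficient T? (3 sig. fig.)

T = 0.984

On each side the TISE gives plane waves with k = √(2m(E − V))/ℏ: k₁ = √(2·½·5.07) = 2.252, k₂ = √(2·½·3.03) = 1.741.
Matching ψ and ψ′ at x = 0 gives r = (k₁ − k₂)/(k₁ + k₂), so R = r² = 0.01638 and T = 1 − R = 0.9836.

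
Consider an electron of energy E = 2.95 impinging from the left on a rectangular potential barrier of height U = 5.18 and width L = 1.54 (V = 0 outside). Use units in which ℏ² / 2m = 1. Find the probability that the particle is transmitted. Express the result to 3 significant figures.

Since E < U the interior solution is evanescent with decay constant κ = √(2m(U − E))/ℏ = 1.493.
κL = 2.300, sinh(κL) = 4.936.
Matching ψ, ψ′ at both faces gives T = [1 + U² sinh²(κL) / (4E(U − E))]⁻¹ = 1/25.84 = 0.0387.

T = 0.0387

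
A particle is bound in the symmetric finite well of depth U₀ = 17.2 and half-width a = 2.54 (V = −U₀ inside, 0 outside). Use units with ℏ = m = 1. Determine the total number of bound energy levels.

Define the well-strength parameter z₀ = (a/ℏ)√(2mU₀) = 2.54 × √(2·1·17.2) = 14.90.
The even/odd transcendental equations gain one root per π/2 in z₀, giving N = 1 + ⌊2z₀/π⌋ = 1 + ⌊9.484⌋ = 10.

N = 10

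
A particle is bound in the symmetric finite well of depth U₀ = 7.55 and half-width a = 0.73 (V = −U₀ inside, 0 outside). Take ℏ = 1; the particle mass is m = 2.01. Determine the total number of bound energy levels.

N = 3

Define the well-strength parameter z₀ = (a/ℏ)√(2mU₀) = 0.73 × √(2·2.01·7.55) = 4.022.
The even/odd transcendental equations gain one root per π/2 in z₀, giving N = 1 + ⌊2z₀/π⌋ = 1 + ⌊2.560⌋ = 3.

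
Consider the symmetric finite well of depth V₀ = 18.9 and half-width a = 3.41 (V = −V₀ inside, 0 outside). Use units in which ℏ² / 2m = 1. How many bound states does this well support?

Define the well-strength parameter z₀ = (a/ℏ)√(2mV₀) = 3.41 × √(2·0.5·18.9) = 14.82.
The even/odd transcendental equations gain one root per π/2 in z₀, giving N = 1 + ⌊2z₀/π⌋ = 1 + ⌊9.438⌋ = 10.

N = 10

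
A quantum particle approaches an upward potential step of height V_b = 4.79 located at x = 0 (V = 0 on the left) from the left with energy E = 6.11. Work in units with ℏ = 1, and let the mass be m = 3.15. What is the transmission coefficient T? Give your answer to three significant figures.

The wavenumbers are k₁ = √(2mE)/ℏ = 6.204 on the left and k₂ = √(2m(E − V_b))/ℏ = 2.884 on the right.
Matching ψ and ψ′ at x = 0 gives r = (k₁ − k₂)/(k₁ + k₂), so R = r² = 0.1335 and T = 1 − R = 0.8665.

T = 0.867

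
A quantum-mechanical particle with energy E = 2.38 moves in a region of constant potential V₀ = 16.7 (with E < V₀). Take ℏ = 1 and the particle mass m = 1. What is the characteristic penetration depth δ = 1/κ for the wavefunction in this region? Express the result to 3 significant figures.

Since E < V₀ the TISE in this region is ψ'' = κ²ψ with κ = √(2m(V₀ − E))/ℏ.
κ = √(2 × 1 × 14.32) = 5.352. The penetration depth is δ = 1/κ = 0.187.

δ = 0.187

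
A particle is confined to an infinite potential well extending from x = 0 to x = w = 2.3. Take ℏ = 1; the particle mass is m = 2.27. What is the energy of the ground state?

Requiring ψ(0) = ψ(w) = 0 quantises k = nπ/w, hence E_n = ℏ²k²/2m = n²π²ℏ²/(2mw²).
E_1 = 1² × π² / (2 × 2.27 × 2.3²) = 0.4109.

E = 0.411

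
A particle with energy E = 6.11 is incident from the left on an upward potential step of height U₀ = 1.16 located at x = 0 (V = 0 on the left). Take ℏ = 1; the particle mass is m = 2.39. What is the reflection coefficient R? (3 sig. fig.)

The wavenumbers are k₁ = √(2mE)/ℏ = 5.404 on the left and k₂ = √(2m(E − U₀))/ℏ = 4.864 on the right.
Continuity of ψ and ψ′ at the step yields the reflection amplitude r = (k₁ − k₂)/(k₁ + k₂) = 0.05259; thus R = |r|² = 0.002765, T = 0.9972.

R = 0.00277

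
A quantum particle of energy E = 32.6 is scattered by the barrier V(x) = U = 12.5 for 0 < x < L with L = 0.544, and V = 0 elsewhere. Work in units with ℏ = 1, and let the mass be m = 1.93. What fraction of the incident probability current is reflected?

Above the barrier the interior wavenumber is k₂ = √(2m(E − U))/ℏ = 8.808, giving phase k₂L = 4.792.
T = [1 + U² sin²(k₂L) / (4E(E − U))]⁻¹ = 1/1.059 = 0.944.
R = 1 − T = 0.0559.

R = 0.0559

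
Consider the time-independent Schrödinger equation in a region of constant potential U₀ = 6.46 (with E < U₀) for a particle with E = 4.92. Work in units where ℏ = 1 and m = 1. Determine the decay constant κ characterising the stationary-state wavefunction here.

Since E < U₀ the TISE in this region is ψ'' = κ²ψ with κ = √(2m(U₀ − E))/ℏ.
κ = √(2 × 1 × 1.54) = 1.755.

κ = 1.75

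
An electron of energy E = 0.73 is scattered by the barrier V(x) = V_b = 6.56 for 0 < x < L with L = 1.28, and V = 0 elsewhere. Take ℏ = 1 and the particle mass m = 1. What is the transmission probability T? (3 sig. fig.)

T = 0.000253

E < V_b: inside the barrier ψ ∝ e^{±κx} with κ = √(2m(V_b − E))/ℏ = 3.415.
κL = 4.371, sinh(κL) = 39.55.
The exact tunnelling result is T⁻¹ = 1 + V_b² sinh²(κL) / [4E(V_b − E)] = 3954, so T = 0.000253.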